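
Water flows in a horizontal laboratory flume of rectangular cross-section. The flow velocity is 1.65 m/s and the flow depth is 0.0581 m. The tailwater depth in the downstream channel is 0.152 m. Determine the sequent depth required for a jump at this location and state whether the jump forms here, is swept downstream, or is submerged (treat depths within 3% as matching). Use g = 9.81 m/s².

y₂ = 0.153 m; the jump forms here

Fr₁ = V₁/√(g·y₁) = 1.65/√(9.81×0.0581) = 2.19.
By Bélanger, y₂/y₁ = ½[√(1 + 8Fr₁²) − 1] = ½[√39.21 − 1] = 2.63.
y₂ = 2.63 × 0.0581 = 0.153 m.
Tailwater y_tw = 0.152 m: y_tw ≈ y₂, so the jump forms here.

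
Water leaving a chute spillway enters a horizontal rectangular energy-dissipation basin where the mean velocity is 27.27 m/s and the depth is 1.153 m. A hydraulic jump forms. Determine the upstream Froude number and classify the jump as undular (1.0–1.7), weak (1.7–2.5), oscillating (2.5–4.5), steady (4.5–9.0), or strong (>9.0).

Fr₁ = 8.108; steady jump

Fr₁ = V₁/√(g·y₁) = 27.27/√(9.81×1.153) = 8.108.
Fr₁ = 8.108 lies in the steady range.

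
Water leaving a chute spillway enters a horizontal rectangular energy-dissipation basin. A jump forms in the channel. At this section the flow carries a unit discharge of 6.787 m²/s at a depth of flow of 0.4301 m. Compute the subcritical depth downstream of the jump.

y₂ = 4.463 m

V₁ = q/y₁ = 6.787/0.4301 = 15.78 m/s. Fr₁ = V₁/√(g·y₁) = 15.78/√(9.81×0.4301) = 7.682.
Bélanger equation: y₂/y₁ = ½[√(1 + 8Fr₁²) − 1] = ½[√473.14 − 1] = 10.38.
y₂ = 10.38 × 0.4301 = 4.463 m.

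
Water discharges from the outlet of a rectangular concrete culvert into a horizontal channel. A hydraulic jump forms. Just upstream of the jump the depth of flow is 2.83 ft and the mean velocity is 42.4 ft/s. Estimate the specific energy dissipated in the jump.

ΔE = 13.5 ft

Fr₁ = V₁/√(g·y₁) = 42.4/√(32.2×2.83) = 4.44.
By Bélanger, y₂/y₁ = ½[√(1 + 8Fr₁²) − 1] = ½[√158.8 − 1] = 5.80.
y₂ = 5.80 × 2.83 = 16.4 ft.
Head loss: ΔE = (y₂ − y₁)³/(4y₁y₂) = (16.4 − 2.83)³/(4×2.83×16.4) = 2509/186 = 13.5 ft.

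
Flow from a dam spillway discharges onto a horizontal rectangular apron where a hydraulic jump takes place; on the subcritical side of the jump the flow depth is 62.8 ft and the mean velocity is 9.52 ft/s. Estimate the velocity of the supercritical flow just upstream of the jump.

V₁ = 115 ft/s

Fr₂ = V₂/√(g·y₂) = 9.52/√(32.2×62.8) = 0.212.
Applying the sequent-depth relation in reverse, y₁/y₂ = ½[√(1 + 8Fr₂²) − 1] = ½[√1.359 − 1] = 0.0828.
y₁ = 0.0828 × 62.8 = 5.20 ft.
V₁ = q/y₁ = 598/5.20 = 115 ft/s.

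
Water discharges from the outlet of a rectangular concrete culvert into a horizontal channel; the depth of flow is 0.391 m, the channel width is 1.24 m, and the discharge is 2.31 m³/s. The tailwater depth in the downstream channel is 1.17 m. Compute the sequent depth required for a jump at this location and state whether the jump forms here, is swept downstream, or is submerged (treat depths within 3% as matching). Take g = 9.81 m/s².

y₂ = 1.16 m; the jump forms here

q = Q/b = 2.31/1.24 = 1.86 m²/s; V₁ = q/y₁ = 4.76 m/s. Fr₁ = V₁/√(g·y₁) = 2.43.
From the momentum equation for a rectangular channel, y₂/y₁ = ½[√(1 + 8Fr₁²) − 1] = ½[√48.34 − 1] = 2.98.
y₂ = 2.98 × 0.391 = 1.16 m.
Tailwater y_tw = 1.17 m: y_tw ≈ y₂, so the jump forms here.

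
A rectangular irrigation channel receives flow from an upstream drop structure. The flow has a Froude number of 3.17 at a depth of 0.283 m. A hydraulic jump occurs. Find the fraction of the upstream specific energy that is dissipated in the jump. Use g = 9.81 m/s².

ΔE/E₁ = 0.282 (28.2%)

Fr₁ = 3.17 (given).
From the momentum equation for a rectangular channel, y₂/y₁ = ½[√(1 + 8Fr₁²) − 1] = ½[√81.39 − 1] = 4.01.
y₂ = 4.01 × 0.283 = 1.14 m.
E₁ = y₁(1 + Fr₁²/2) = 0.283×(1 + 3.17²/2) = 1.70 m. ΔE = (y₂ − y₁)³/(4y₁y₂) = 0.481 m. ΔE/E₁ = 0.481/1.70 = 0.282.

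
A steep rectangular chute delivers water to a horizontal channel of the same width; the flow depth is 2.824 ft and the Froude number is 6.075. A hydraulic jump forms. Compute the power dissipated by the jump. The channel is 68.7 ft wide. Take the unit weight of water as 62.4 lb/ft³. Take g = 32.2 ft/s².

P = 39848 hp

Fr₁ = 6.075 (given).
Sequent-depth ratio: y₂/y₁ = ½[√(1 + 8Fr₁²) − 1] = ½[√296.25 − 1] = 8.106.
y₂ = 8.106 × 2.824 = 22.89 ft.
Head loss: ΔE = (y₂ − y₁)³/(4y₁y₂) = (22.89 − 2.824)³/(4×2.824×22.89) = 8081/258.6 = 31.25 ft.
V₁ = Fr₁·√(g·y₁) = 6.075×√(32.2×2.824) = 57.93 ft/s; q = V₁·y₁ = 163.6 ft²/s. Q = q·b = 163.6 × 68.7 = 11239 cfs. P = γ·Q·ΔE/550 = 62.4 × 11239 × 31.25 / 550 = 39848 hp.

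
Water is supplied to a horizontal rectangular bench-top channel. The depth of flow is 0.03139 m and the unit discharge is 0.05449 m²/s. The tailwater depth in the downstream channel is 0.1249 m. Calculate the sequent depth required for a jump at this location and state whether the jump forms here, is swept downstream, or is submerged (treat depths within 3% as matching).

V₁ = q/y₁ = 0.05449/0.03139 = 1.736 m/s. Fr₁ = V₁/√(g·y₁) = 1.736/√(9.81×0.03139) = 3.128.
Sequent-depth ratio: y₂/y₁ = ½[√(1 + 8Fr₁²) − 1] = ½[√79.285 − 1] = 3.952.
y₂ = 3.952 × 0.03139 = 0.1241 m.
Tailwater y_tw = 0.1249 m: y_tw ≈ y₂, so the jump forms here.

y₂ = 0.1241 m; the jump forms here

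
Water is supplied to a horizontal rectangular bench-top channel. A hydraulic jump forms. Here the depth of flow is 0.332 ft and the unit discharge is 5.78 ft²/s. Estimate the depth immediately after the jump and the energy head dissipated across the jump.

V₁ = q/y₁ = 5.78/0.332 = 17.4 ft/s. Fr₁ = V₁/√(g·y₁) = 17.4/√(32.2×0.332) = 5.32.
Conjugate-depth relation: y₂/y₁ = ½[√(1 + 8Fr₁²) − 1] = ½[√227.8 − 1] = 7.05.
y₂ = 7.05 × 0.332 = 2.34 ft.
V₂ = q/y₂ = 5.78/2.34 = 2.47 ft/s. E₁ = y₁ + V₁²/2g = 5.04 ft; E₂ = y₂ + V₂²/2g = 2.43 ft. ΔE = E₁ − E₂ = 2.60 ft.

y₂ = 2.34 ft; ΔE = 2.60 ft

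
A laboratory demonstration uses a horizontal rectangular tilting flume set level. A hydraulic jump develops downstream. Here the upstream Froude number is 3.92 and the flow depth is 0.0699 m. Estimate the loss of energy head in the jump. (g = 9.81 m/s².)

ΔE = 0.232 m

Fr₁ = 3.92 (given).
Bélanger equation: y₂/y₁ = ½[√(1 + 8Fr₁²) − 1] = ½[√123.9 − 1] = 5.07.
y₂ = 5.07 × 0.0699 = 0.354 m.
V₁ = Fr₁·√(g·y₁) = 3.92×√(9.81×0.0699) = 3.25 m/s; q = V₁·y₁ = 0.227 m²/s. V₂ = q/y₂ = 0.227/0.354 = 0.641 m/s. E₁ = y₁ + V₁²/2g = 0.607 m; E₂ = y₂ + V₂²/2g = 0.375 m. ΔE = E₁ − E₂ = 0.232 m.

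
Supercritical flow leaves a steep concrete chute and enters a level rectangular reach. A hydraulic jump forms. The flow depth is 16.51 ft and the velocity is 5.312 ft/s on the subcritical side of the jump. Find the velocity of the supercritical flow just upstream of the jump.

Fr₂ = V₂/√(g·y₂) = 5.312/√(32.2×16.51) = 0.2304.
The Bélanger relation is symmetric: y₁/y₂ = ½[√(1 + 8Fr₂²) − 1] = ½[√1.4246 − 1] = 0.09679.
y₁ = 0.09679 × 16.51 = 1.598 ft.
V₁ = q/y₁ = 87.70/1.598 = 54.88 ft/s.

V₁ = 54.88 ft/s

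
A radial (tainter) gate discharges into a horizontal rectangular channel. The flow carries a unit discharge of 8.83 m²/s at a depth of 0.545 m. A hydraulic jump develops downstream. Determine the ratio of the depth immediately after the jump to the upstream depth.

V₁ = q/y₁ = 8.83/0.545 = 16.2 m/s. Fr₁ = V₁/√(g·y₁) = 16.2/√(9.81×0.545) = 7.01.
Bélanger equation: y₂/y₁ = ½[√(1 + 8Fr₁²) − 1] = ½[√393.8 − 1] = 9.42.

y₂/y₁ = 9.42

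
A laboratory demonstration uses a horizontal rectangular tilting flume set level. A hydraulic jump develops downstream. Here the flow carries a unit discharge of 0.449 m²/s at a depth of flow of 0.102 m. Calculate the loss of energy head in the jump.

V₁ = q/y₁ = 0.449/0.102 = 4.40 m/s. Fr₁ = V₁/√(g·y₁) = 4.40/√(9.81×0.102) = 4.40.
Conjugate-depth relation: y₂/y₁ = ½[√(1 + 8Fr₁²) − 1] = ½[√155.9 − 1] = 5.74.
y₂ = 5.74 × 0.102 = 0.586 m.
Head loss: ΔE = (y₂ − y₁)³/(4y₁y₂) = (0.586 − 0.102)³/(4×0.102×0.586) = 0.113/0.239 = 0.474 m.

ΔE = 0.474 m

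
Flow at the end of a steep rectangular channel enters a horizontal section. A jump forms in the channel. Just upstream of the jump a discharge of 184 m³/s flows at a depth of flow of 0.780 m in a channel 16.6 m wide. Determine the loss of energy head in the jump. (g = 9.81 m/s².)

ΔE = 5.56 m

q = Q/b = 184/16.6 = 11.1 m²/s; V₁ = q/y₁ = 14.2 m/s. Fr₁ = V₁/√(g·y₁) = 5.14.
Conjugate-depth relation: y₂/y₁ = ½[√(1 + 8Fr₁²) − 1] = ½[√212.1 − 1] = 6.78.
y₂ = 6.78 × 0.780 = 5.29 m.
V₂ = q/y₂ = 11.1/5.29 = 2.10 m/s. E₁ = y₁ + V₁²/2g = 11.1 m; E₂ = y₂ + V₂²/2g = 5.51 m. ΔE = E₁ − E₂ = 5.56 m.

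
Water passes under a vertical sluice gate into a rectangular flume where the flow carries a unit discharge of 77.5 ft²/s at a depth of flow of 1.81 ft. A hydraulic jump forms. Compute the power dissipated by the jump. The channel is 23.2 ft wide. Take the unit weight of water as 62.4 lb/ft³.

P = 3322 hp

V₁ = q/y₁ = 77.5/1.81 = 42.8 ft/s. Fr₁ = V₁/√(g·y₁) = 42.8/√(32.2×1.81) = 5.61.
From the momentum equation for a rectangular channel, y₂/y₁ = ½[√(1 + 8Fr₁²) − 1] = ½[√252.7 − 1] = 7.45.
y₂ = 7.45 × 1.81 = 13.5 ft.
Head loss: ΔE = (y₂ − y₁)³/(4y₁y₂) = (13.5 − 1.81)³/(4×1.81×13.5) = 1589/97.6 = 16.3 ft.
Q = q·b = 77.5 × 23.2 = 1798 cfs. P = γ·Q·ΔE/550 = 62.4 × 1798 × 16.3 / 550 = 3322 hp.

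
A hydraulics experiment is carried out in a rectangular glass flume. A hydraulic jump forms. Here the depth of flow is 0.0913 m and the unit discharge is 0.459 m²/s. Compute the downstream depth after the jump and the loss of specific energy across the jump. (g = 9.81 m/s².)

y₂ = 0.642 m; ΔE = 0.712 m

V₁ = q/y₁ = 0.459/0.0913 = 5.03 m/s. Fr₁ = V₁/√(g·y₁) = 5.03/√(9.81×0.0913) = 5.31.
Bélanger equation: y₂/y₁ = ½[√(1 + 8Fr₁²) − 1] = ½[√226.8 − 1] = 7.03.
y₂ = 7.03 × 0.0913 = 0.642 m.
Head loss: ΔE = (y₂ − y₁)³/(4y₁y₂) = (0.642 − 0.0913)³/(4×0.0913×0.642) = 0.167/0.234 = 0.712 m.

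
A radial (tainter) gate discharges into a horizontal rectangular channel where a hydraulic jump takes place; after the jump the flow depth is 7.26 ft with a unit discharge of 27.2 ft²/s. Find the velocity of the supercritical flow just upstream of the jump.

V₁ = 34.6 ft/s

V₂ = q/y₂ = 27.2/7.26 = 3.75 ft/s; Fr₂ = V₂/√(g·y₂) = 0.245.
The Bélanger relation is symmetric: y₁/y₂ = ½[√(1 + 8Fr₂²) − 1] = ½[√1.480 − 1] = 0.108.
y₁ = 0.108 × 7.26 = 0.787 ft.
V₁ = q/y₁ = 27.2/0.787 = 34.6 ft/s.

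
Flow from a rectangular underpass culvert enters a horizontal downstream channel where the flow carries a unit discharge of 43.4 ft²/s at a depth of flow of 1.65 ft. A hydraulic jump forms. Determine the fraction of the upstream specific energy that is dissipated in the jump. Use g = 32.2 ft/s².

ΔE/E₁ = 0.343 (34.3%)

V₁ = q/y₁ = 43.4/1.65 = 26.3 ft/s. Fr₁ = V₁/√(g·y₁) = 26.3/√(32.2×1.65) = 3.61.
From the momentum equation for a rectangular channel, y₂/y₁ = ½[√(1 + 8Fr₁²) − 1] = ½[√105.2 − 1] = 4.63.
y₂ = 4.63 × 1.65 = 7.64 ft.
E₁ = y₁ + V₁²/2g = 12.4 ft. ΔE = (y₂ − y₁)³/(4y₁y₂) = 4.26 ft. ΔE/E₁ = 4.26/12.4 = 0.343.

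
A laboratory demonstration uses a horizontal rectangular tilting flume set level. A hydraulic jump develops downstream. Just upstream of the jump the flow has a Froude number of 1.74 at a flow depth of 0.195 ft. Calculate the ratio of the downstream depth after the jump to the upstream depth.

y₂/y₁ = 2.01

Fr₁ = 1.74 (given).
Bélanger equation: y₂/y₁ = ½[√(1 + 8Fr₁²) − 1] = ½[√25.22 − 1] = 2.01.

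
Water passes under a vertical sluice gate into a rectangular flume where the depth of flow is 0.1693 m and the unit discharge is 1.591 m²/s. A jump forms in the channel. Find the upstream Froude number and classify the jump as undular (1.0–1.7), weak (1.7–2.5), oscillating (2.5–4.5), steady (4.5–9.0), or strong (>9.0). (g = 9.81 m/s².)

V₁ = q/y₁ = 1.591/0.1693 = 9.398 m/s. Fr₁ = V₁/√(g·y₁) = 9.398/√(9.81×0.1693) = 7.292.
Fr₁ = 7.292 lies in the steady range.

Fr₁ = 7.292; steady jump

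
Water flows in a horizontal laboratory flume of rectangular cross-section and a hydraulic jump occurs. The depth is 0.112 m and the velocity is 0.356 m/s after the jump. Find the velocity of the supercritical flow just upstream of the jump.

Fr₂ = V₂/√(g·y₂) = 0.356/√(9.81×0.112) = 0.340.
The Bélanger relation is symmetric: y₁/y₂ = ½[√(1 + 8Fr₂²) − 1] = ½[√1.923 − 1] = 0.193.
y₁ = 0.193 × 0.112 = 0.0217 m.
V₁ = q/y₁ = 0.0399/0.0217 = 1.84 m/s.

V₁ = 1.84 m/s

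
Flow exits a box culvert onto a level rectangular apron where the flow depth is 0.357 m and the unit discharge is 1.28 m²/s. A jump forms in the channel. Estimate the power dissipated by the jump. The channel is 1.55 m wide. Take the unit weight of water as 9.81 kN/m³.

P = 1.52 kW

V₁ = q/y₁ = 1.28/0.357 = 3.59 m/s. Fr₁ = V₁/√(g·y₁) = 3.59/√(9.81×0.357) = 1.92.
Conjugate-depth relation: y₂/y₁ = ½[√(1 + 8Fr₁²) − 1] = ½[√30.37 − 1] = 2.26.
y₂ = 2.26 × 0.357 = 0.805 m.
V₂ = q/y₂ = 1.28/0.805 = 1.59 m/s. E₁ = y₁ + V₁²/2g = 1.01 m; E₂ = y₂ + V₂²/2g = 0.934 m. ΔE = E₁ − E₂ = 0.0783 m.
Q = q·b = 1.28 × 1.55 = 1.98 m³/s. P = γ·Q·ΔE = 9.81 × 1.98 × 0.0783 = 1.52 kW.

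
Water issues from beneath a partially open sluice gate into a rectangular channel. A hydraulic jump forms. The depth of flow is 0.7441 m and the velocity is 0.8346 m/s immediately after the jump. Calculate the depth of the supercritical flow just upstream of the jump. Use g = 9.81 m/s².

Fr₂ = V₂/√(g·y₂) = 0.8346/√(9.81×0.7441) = 0.3089.
The Bélanger relation is symmetric: y₁/y₂ = ½[√(1 + 8Fr₂²) − 1] = ½[√1.7634 − 1] = 0.1640.
y₁ = 0.1640 × 0.7441 = 0.1220 m.

y₁ = 0.1220 m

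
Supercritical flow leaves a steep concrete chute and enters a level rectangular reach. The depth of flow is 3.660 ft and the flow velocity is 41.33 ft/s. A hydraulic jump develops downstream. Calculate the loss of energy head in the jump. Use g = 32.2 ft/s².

ΔE = 11.12 ft

Fr₁ = V₁/√(g·y₁) = 41.33/√(32.2×3.660) = 3.807.
Conjugate-depth relation: y₂/y₁ = ½[√(1 + 8Fr₁²) − 1] = ½[√116.95 − 1] = 4.907.
y₂ = 4.907 × 3.660 = 17.96 ft.
q = V₁·y₁ = 41.33 × 3.660 = 151.3 ft²/s. V₂ = q/y₂ = 151.3/17.96 = 8.422 ft/s. E₁ = y₁ + V₁²/2g = 30.18 ft; E₂ = y₂ + V₂²/2g = 19.06 ft. ΔE = E₁ − E₂ = 11.12 ft.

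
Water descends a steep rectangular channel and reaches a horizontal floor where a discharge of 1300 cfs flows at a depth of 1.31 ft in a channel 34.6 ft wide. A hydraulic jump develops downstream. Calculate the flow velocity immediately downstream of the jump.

V₂ = 4.97 ft/s

q = Q/b = 1300/34.6 = 37.6 ft²/s; V₁ = q/y₁ = 28.7 ft/s. Fr₁ = V₁/√(g·y₁) = 4.42.
From the momentum equation for a rectangular channel, y₂/y₁ = ½[√(1 + 8Fr₁²) − 1] = ½[√157.0 − 1] = 5.77.
y₂ = 5.77 × 1.31 = 7.55 ft.
V₂ = q/y₂ = 37.6/7.55 = 4.97 ft/s.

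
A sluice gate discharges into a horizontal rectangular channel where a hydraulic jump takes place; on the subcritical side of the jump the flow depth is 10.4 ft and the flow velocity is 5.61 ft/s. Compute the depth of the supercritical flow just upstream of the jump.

Fr₂ = V₂/√(g·y₂) = 5.61/√(32.2×10.4) = 0.307.
Since the conjugate-depth ratio holds either way, y₁/y₂ = ½[√(1 + 8Fr₂²) − 1] = ½[√1.752 − 1] = 0.162.
y₁ = 0.162 × 10.4 = 1.68 ft.

y₁ = 1.68 ft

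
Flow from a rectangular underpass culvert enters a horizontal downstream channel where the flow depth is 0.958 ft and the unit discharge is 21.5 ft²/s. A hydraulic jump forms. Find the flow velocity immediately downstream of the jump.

V₂ = 4.29 ft/s

V₁ = q/y₁ = 21.5/0.958 = 22.4 ft/s. Fr₁ = V₁/√(g·y₁) = 22.4/√(32.2×0.958) = 4.04.
By Bélanger, y₂/y₁ = ½[√(1 + 8Fr₁²) − 1] = ½[√131.6 − 1] = 5.24.
y₂ = 5.24 × 0.958 = 5.02 ft.
V₂ = q/y₂ = 21.5/5.02 = 4.29 ft/s.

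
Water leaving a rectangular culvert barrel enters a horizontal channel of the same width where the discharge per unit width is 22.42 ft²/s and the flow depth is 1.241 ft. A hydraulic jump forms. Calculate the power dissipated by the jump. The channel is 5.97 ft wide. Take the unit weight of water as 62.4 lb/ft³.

V₁ = q/y₁ = 22.42/1.241 = 18.07 ft/s. Fr₁ = V₁/√(g·y₁) = 18.07/√(32.2×1.241) = 2.858.
Bélanger equation: y₂/y₁ = ½[√(1 + 8Fr₁²) − 1] = ½[√66.342 − 1] = 3.573.
y₂ = 3.573 × 1.241 = 4.433 ft.
Head loss: ΔE = (y₂ − y₁)³/(4y₁y₂) = (4.433 − 1.241)³/(4×1.241×4.433) = 32.54/22.01 = 1.478 ft.
Q = q·b = 22.42 × 5.97 = 133.8 cfs. P = γ·Q·ΔE/550 = 62.4 × 133.8 × 1.478 / 550 = 22.45 hp.

P = 22.45 hp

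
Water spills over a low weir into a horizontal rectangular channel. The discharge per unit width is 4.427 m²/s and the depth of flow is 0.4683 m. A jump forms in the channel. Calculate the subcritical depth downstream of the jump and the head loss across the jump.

V₁ = q/y₁ = 4.427/0.4683 = 9.453 m/s. Fr₁ = V₁/√(g·y₁) = 9.453/√(9.81×0.4683) = 4.411.
Bélanger equation: y₂/y₁ = ½[√(1 + 8Fr₁²) − 1] = ½[√156.62 − 1] = 5.757.
y₂ = 5.757 × 0.4683 = 2.696 m.
V₂ = q/y₂ = 4.427/2.696 = 1.642 m/s. E₁ = y₁ + V₁²/2g = 5.023 m; E₂ = y₂ + V₂²/2g = 2.834 m. ΔE = E₁ − E₂ = 2.190 m.

y₂ = 2.696 m; ΔE = 2.190 m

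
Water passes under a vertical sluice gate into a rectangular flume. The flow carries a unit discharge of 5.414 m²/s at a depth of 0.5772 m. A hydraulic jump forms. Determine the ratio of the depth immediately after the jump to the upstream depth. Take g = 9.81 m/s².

y₂/y₁ = 5.097

V₁ = q/y₁ = 5.414/0.5772 = 9.380 m/s. Fr₁ = V₁/√(g·y₁) = 9.380/√(9.81×0.5772) = 3.942.
Conjugate-depth relation: y₂/y₁ = ½[√(1 + 8Fr₁²) − 1] = ½[√125.30 − 1] = 5.097.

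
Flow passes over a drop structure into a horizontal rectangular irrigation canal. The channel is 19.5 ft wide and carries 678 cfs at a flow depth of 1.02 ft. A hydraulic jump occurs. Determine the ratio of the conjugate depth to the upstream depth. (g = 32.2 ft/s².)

q = Q/b = 678/19.5 = 34.8 ft²/s; V₁ = q/y₁ = 34.1 ft/s. Fr₁ = V₁/√(g·y₁) = 5.95.
From the momentum equation for a rectangular channel, y₂/y₁ = ½[√(1 + 8Fr₁²) − 1] = ½[√284.0 − 1] = 7.93.

y₂/y₁ = 7.93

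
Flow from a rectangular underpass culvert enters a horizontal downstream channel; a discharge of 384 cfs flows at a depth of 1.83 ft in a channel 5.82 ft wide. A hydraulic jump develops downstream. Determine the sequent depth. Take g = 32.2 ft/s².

y₂ = 11.3 ft

q = Q/b = 384/5.82 = 66.0 ft²/s; V₁ = q/y₁ = 36.1 ft/s. Fr₁ = V₁/√(g·y₁) = 4.70.
Sequent-depth ratio: y₂/y₁ = ½[√(1 + 8Fr₁²) − 1] = ½[√177.5 − 1] = 6.16.
y₂ = 6.16 × 1.83 = 11.3 ft.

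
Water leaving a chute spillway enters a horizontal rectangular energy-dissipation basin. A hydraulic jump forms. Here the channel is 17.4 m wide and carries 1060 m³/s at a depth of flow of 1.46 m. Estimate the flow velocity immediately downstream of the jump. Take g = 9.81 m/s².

q = Q/b = 1060/17.4 = 60.9 m²/s; V₁ = q/y₁ = 41.7 m/s. Fr₁ = V₁/√(g·y₁) = 11.0.
By Bélanger, y₂/y₁ = ½[√(1 + 8Fr₁²) − 1] = ½[√973.5 − 1] = 15.1.
y₂ = 15.1 × 1.46 = 22.0 m.
V₂ = q/y₂ = 60.9/22.0 = 2.76 m/s.

V₂ = 2.76 m/s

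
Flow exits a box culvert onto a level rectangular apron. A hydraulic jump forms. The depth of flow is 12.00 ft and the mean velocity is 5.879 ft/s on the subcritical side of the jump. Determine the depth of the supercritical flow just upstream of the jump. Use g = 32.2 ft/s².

y₁ = 1.859 ft

Fr₂ = V₂/√(g·y₂) = 5.879/√(32.2×12.00) = 0.2991.
Since the conjugate-depth ratio holds either way, y₁/y₂ = ½[√(1 + 8Fr₂²) − 1] = ½[√1.7156 − 1] = 0.1549.
y₁ = 0.1549 × 12.00 = 1.859 ft.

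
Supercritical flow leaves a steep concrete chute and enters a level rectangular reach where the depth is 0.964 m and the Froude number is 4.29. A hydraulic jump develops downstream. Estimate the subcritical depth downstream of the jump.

Fr₁ = 4.29 (given).
By Bélanger, y₂/y₁ = ½[√(1 + 8Fr₁²) − 1] = ½[√148.2 − 1] = 5.59.
y₂ = 5.59 × 0.964 = 5.39 m.

y₂ = 5.39 m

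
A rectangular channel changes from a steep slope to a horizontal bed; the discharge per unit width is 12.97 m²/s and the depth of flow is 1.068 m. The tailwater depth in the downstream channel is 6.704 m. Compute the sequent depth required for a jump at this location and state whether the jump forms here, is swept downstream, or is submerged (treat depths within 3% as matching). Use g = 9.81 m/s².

V₁ = q/y₁ = 12.97/1.068 = 12.14 m/s. Fr₁ = V₁/√(g·y₁) = 12.14/√(9.81×1.068) = 3.752.
Bélanger equation: y₂/y₁ = ½[√(1 + 8Fr₁²) − 1] = ½[√113.61 − 1] = 4.829.
y₂ = 4.829 × 1.068 = 5.158 m.
Tailwater y_tw = 6.704 m: y_tw > y₂, so the jump is submerged.

y₂ = 5.158 m; the jump is submerged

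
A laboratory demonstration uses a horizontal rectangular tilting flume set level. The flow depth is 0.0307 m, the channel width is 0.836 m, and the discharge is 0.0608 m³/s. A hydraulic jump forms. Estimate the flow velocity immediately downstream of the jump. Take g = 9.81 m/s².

V₂ = 0.421 m/s

q = Q/b = 0.0608/0.836 = 0.0727 m²/s; V₁ = q/y₁ = 2.37 m/s. Fr₁ = V₁/√(g·y₁) = 4.32.
By Bélanger, y₂/y₁ = ½[√(1 + 8Fr₁²) − 1] = ½[√150.1 − 1] = 5.63.
y₂ = 5.63 × 0.0307 = 0.173 m.
V₂ = q/y₂ = 0.0727/0.173 = 0.421 m/s.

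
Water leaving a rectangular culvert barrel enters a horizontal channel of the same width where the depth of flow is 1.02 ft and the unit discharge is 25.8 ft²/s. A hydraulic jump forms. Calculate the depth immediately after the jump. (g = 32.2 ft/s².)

V₁ = q/y₁ = 25.8/1.02 = 25.3 ft/s. Fr₁ = V₁/√(g·y₁) = 25.3/√(32.2×1.02) = 4.41.
Bélanger equation: y₂/y₁ = ½[√(1 + 8Fr₁²) − 1] = ½[√156.8 − 1] = 5.76.
y₂ = 5.76 × 1.02 = 5.88 ft.

y₂ = 5.88 ft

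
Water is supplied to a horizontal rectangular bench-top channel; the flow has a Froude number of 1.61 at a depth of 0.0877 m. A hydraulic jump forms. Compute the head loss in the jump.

Fr₁ = 1.61 (given).
By Bélanger, y₂/y₁ = ½[√(1 + 8Fr₁²) − 1] = ½[√21.74 − 1] = 1.83.
y₂ = 1.83 × 0.0877 = 0.161 m.
Head loss: ΔE = (y₂ − y₁)³/(4y₁y₂) = (0.161 − 0.0877)³/(4×0.0877×0.161) = 0.000387/0.0563 = 0.00687 m.

ΔE = 0.00687 m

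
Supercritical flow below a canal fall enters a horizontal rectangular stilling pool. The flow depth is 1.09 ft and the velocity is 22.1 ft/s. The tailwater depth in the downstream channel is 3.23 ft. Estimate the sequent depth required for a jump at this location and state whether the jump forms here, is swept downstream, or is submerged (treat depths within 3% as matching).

y₂ = 5.23 ft; the jump is swept downstream

Fr₁ = V₁/√(g·y₁) = 22.1/√(32.2×1.09) = 3.73.
Sequent-depth ratio: y₂/y₁ = ½[√(1 + 8Fr₁²) − 1] = ½[√112.3 − 1] = 4.80.
y₂ = 4.80 × 1.09 = 5.23 ft.
Tailwater y_tw = 3.23 ft: y_tw < y₂, so the jump is swept downstream.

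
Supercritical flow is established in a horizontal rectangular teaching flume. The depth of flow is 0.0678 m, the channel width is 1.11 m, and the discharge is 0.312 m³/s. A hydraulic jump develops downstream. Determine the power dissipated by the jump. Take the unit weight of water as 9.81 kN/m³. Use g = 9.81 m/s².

P = 1.44 kW

q = Q/b = 0.312/1.11 = 0.281 m²/s; V₁ = q/y₁ = 4.15 m/s. Fr₁ = V₁/√(g·y₁) = 5.08.
Bélanger equation: y₂/y₁ = ½[√(1 + 8Fr₁²) − 1] = ½[√207.7 − 1] = 6.71.
y₂ = 6.71 × 0.0678 = 0.455 m.
V₂ = q/y₂ = 0.281/0.455 = 0.618 m/s. E₁ = y₁ + V₁²/2g = 0.944 m; E₂ = y₂ + V₂²/2g = 0.474 m. ΔE = E₁ − E₂ = 0.470 m.
P = γ·Q·ΔE = 9.81 × 0.312 × 0.470 = 1.44 kW.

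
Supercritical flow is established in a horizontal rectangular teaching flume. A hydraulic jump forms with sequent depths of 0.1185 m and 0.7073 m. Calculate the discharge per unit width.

For a rectangular channel the momentum equation gives q² = ½·g·y₁·y₂·(y₁ + y₂) = ½×9.81×0.1185×0.7073×0.8258 = 0.3395.
q = √0.3395 = 0.5827 m²/s.

q = 0.5827 m²/s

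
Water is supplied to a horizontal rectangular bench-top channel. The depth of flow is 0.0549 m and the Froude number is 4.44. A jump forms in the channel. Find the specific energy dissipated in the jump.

Fr₁ = 4.44 (given).
Conjugate-depth relation: y₂/y₁ = ½[√(1 + 8Fr₁²) − 1] = ½[√158.7 − 1] = 5.80.
y₂ = 5.80 × 0.0549 = 0.318 m.
V₁ = Fr₁·√(g·y₁) = 4.44×√(9.81×0.0549) = 3.26 m/s; q = V₁·y₁ = 0.179 m²/s. V₂ = q/y₂ = 0.179/0.318 = 0.562 m/s. E₁ = y₁ + V₁²/2g = 0.596 m; E₂ = y₂ + V₂²/2g = 0.334 m. ΔE = E₁ − E₂ = 0.262 m.

ΔE = 0.262 m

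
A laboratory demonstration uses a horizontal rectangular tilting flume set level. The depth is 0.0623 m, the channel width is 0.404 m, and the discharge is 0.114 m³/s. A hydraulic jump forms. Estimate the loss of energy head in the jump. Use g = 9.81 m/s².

q = Q/b = 0.114/0.404 = 0.282 m²/s; V₁ = q/y₁ = 4.53 m/s. Fr₁ = V₁/√(g·y₁) = 5.79.
Conjugate-depth relation: y₂/y₁ = ½[√(1 + 8Fr₁²) − 1] = ½[√269.5 − 1] = 7.71.
y₂ = 7.71 × 0.0623 = 0.480 m.
Head loss: ΔE = (y₂ − y₁)³/(4y₁y₂) = (0.480 − 0.0623)³/(4×0.0623×0.480) = 0.0730/0.120 = 0.610 m.

ΔE = 0.610 m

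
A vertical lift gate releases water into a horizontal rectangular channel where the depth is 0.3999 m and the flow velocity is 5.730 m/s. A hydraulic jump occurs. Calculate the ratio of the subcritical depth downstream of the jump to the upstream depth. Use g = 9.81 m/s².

y₂/y₁ = 3.622

Fr₁ = V₁/√(g·y₁) = 5.730/√(9.81×0.3999) = 2.893.
From the momentum equation for a rectangular channel, y₂/y₁ = ½[√(1 + 8Fr₁²) − 1] = ½[√67.954 − 1] = 3.622.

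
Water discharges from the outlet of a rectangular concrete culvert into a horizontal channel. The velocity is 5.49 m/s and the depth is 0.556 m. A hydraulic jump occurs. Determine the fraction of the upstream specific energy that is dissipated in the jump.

Fr₁ = V₁/√(g·y₁) = 5.49/√(9.81×0.556) = 2.35.
Conjugate-depth relation: y₂/y₁ = ½[√(1 + 8Fr₁²) − 1] = ½[√45.21 − 1] = 2.86.
y₂ = 2.86 × 0.556 = 1.59 m.
E₁ = y₁ + V₁²/2g = 2.09 m. ΔE = (y₂ − y₁)³/(4y₁y₂) = 0.313 m. ΔE/E₁ = 0.313/2.09 = 0.150.

ΔE/E₁ = 0.150 (15.0%)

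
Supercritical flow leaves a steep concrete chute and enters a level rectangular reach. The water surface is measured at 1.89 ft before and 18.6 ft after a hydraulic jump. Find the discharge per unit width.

q = 108 ft²/s

For a rectangular channel the momentum equation gives q² = ½·g·y₁·y₂·(y₁ + y₂) = ½×32.2×1.89×18.6×20.5 = 11597.
q = √11597 = 108 ft²/s.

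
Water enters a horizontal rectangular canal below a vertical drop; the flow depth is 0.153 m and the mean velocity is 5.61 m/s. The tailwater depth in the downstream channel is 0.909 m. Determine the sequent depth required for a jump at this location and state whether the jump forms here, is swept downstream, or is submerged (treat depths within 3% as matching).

y₂ = 0.917 m; the jump forms here

Fr₁ = V₁/√(g·y₁) = 5.61/√(9.81×0.153) = 4.58.
Sequent-depth ratio: y₂/y₁ = ½[√(1 + 8Fr₁²) − 1] = ½[√168.7 − 1] = 6.00.
y₂ = 6.00 × 0.153 = 0.917 m.
Tailwater y_tw = 0.909 m: y_tw ≈ y₂, so the jump forms here.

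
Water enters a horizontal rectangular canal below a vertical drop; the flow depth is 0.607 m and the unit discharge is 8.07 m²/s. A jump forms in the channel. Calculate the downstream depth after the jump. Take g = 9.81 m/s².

y₂ = 4.38 m

V₁ = q/y₁ = 8.07/0.607 = 13.3 m/s. Fr₁ = V₁/√(g·y₁) = 13.3/√(9.81×0.607) = 5.45.
By Bélanger, y₂/y₁ = ½[√(1 + 8Fr₁²) − 1] = ½[√238.5 − 1] = 7.22.
y₂ = 7.22 × 0.607 = 4.38 m.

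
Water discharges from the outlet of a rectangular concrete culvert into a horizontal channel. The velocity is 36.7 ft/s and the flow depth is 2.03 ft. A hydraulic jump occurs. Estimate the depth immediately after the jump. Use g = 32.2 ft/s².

Fr₁ = V₁/√(g·y₁) = 36.7/√(32.2×2.03) = 4.54.
By Bélanger, y₂/y₁ = ½[√(1 + 8Fr₁²) − 1] = ½[√165.8 − 1] = 5.94.
y₂ = 5.94 × 2.03 = 12.1 ft.

y₂ = 12.1 ft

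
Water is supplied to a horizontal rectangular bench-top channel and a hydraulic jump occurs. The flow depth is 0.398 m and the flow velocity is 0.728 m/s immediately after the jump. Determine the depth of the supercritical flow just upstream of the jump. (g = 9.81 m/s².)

Fr₂ = V₂/√(g·y₂) = 0.728/√(9.81×0.398) = 0.368.
From the momentum equation (using Fr₂), y₁/y₂ = ½[√(1 + 8Fr₂²) − 1] = ½[√2.086 − 1] = 0.222.
y₁ = 0.222 × 0.398 = 0.0884 m.

y₁ = 0.0884 m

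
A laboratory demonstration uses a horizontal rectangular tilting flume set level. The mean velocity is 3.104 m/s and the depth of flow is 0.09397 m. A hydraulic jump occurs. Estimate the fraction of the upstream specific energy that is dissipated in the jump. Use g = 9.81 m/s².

Fr₁ = V₁/√(g·y₁) = 3.104/√(9.81×0.09397) = 3.233.
Sequent-depth ratio: y₂/y₁ = ½[√(1 + 8Fr₁²) − 1] = ½[√84.613 − 1] = 4.099.
y₂ = 4.099 × 0.09397 = 0.3852 m.
E₁ = y₁ + V₁²/2g = 0.5850 m. ΔE = (y₂ − y₁)³/(4y₁y₂) = 0.1706 m. ΔE/E₁ = 0.1706/0.5850 = 0.292.

ΔE/E₁ = 0.292 (29.2%)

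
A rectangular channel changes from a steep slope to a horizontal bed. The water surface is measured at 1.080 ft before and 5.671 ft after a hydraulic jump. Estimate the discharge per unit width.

For a rectangular channel the momentum equation gives q² = ½·g·y₁·y₂·(y₁ + y₂) = ½×32.2×1.080×5.671×6.751 = 665.7.
q = √665.7 = 25.80 ft²/s.

q = 25.80 ft²/s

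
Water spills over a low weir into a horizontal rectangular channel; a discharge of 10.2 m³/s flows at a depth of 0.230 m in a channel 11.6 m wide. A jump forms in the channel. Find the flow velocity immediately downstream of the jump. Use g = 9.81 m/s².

q = Q/b = 10.2/11.6 = 0.879 m²/s; V₁ = q/y₁ = 3.82 m/s. Fr₁ = V₁/√(g·y₁) = 2.55.
Bélanger equation: y₂/y₁ = ½[√(1 + 8Fr₁²) − 1] = ½[√52.82 − 1] = 3.13.
y₂ = 3.13 × 0.230 = 0.721 m.
V₂ = q/y₂ = 0.879/0.721 = 1.22 m/s.

V₂ = 1.22 m/s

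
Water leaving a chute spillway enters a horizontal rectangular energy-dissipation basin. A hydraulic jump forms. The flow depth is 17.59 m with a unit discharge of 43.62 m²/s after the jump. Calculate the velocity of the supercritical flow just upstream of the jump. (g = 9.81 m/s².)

V₂ = q/y₂ = 43.62/17.59 = 2.480 m/s; Fr₂ = V₂/√(g·y₂) = 0.1888.
Since the conjugate-depth ratio holds either way, y₁/y₂ = ½[√(1 + 8Fr₂²) − 1] = ½[√1.2851 − 1] = 0.06681.
y₁ = 0.06681 × 17.59 = 1.175 m.
V₁ = q/y₁ = 43.62/1.175 = 37.12 m/s.

V₁ = 37.12 m/s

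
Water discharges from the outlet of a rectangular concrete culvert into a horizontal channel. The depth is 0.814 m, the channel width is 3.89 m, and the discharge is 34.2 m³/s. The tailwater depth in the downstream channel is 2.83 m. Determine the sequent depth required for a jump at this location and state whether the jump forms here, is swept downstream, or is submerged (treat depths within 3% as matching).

y₂ = 4.01 m; the jump is swept downstream

q = Q/b = 34.2/3.89 = 8.79 m²/s; V₁ = q/y₁ = 10.8 m/s. Fr₁ = V₁/√(g·y₁) = 3.82.
By Bélanger, y₂/y₁ = ½[√(1 + 8Fr₁²) − 1] = ½[√117.9 − 1] = 4.93.
y₂ = 4.93 × 0.814 = 4.01 m.
Tailwater y_tw = 2.83 m: y_tw < y₂, so the jump is swept downstream.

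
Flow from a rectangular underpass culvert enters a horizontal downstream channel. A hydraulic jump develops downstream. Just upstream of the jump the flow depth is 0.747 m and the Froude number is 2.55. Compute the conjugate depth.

y₂ = 2.35 m

Fr₁ = 2.55 (given).
From the momentum equation for a rectangular channel, y₂/y₁ = ½[√(1 + 8Fr₁²) − 1] = ½[√53.02 − 1] = 3.14.
y₂ = 3.14 × 0.747 = 2.35 m.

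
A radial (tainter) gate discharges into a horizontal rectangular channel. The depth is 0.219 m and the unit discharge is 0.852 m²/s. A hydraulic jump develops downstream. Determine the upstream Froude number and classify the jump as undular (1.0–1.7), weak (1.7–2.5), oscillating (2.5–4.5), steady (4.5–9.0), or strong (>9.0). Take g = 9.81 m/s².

V₁ = q/y₁ = 0.852/0.219 = 3.89 m/s. Fr₁ = V₁/√(g·y₁) = 3.89/√(9.81×0.219) = 2.65.
Fr₁ = 2.65 lies in the oscillating range.

Fr₁ = 2.65; oscillating jump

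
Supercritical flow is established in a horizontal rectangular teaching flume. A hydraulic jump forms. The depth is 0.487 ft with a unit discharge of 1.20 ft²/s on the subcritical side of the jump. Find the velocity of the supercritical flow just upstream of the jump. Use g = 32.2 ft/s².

V₁ = 4.81 ft/s

V₂ = q/y₂ = 1.20/0.487 = 2.46 ft/s; Fr₂ = V₂/√(g·y₂) = 0.622.
The Bélanger relation is symmetric: y₁/y₂ = ½[√(1 + 8Fr₂²) − 1] = ½[√4.097 − 1] = 0.512.
y₁ = 0.512 × 0.487 = 0.249 ft.
V₁ = q/y₁ = 1.20/0.249 = 4.81 ft/s.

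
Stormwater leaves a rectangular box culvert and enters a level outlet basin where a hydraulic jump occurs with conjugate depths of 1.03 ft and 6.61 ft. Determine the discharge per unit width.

For a rectangular channel the momentum equation gives q² = ½·g·y₁·y₂·(y₁ + y₂) = ½×32.2×1.03×6.61×7.64 = 837.
q = √837 = 28.9 ft²/s.

q = 28.9 ft²/s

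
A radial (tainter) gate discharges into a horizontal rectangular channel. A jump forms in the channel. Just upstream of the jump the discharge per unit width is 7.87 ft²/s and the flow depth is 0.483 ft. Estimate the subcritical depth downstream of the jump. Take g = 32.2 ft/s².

V₁ = q/y₁ = 7.87/0.483 = 16.3 ft/s. Fr₁ = V₁/√(g·y₁) = 16.3/√(32.2×0.483) = 4.13.
From the momentum equation for a rectangular channel, y₂/y₁ = ½[√(1 + 8Fr₁²) − 1] = ½[√137.6 − 1] = 5.36.
y₂ = 5.36 × 0.483 = 2.59 ft.

y₂ = 2.59 ft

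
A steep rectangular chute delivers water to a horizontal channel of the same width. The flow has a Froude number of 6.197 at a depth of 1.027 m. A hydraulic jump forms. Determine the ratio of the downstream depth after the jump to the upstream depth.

y₂/y₁ = 8.278

Fr₁ = 6.197 (given).
Sequent-depth ratio: y₂/y₁ = ½[√(1 + 8Fr₁²) − 1] = ½[√308.22 − 1] = 8.278.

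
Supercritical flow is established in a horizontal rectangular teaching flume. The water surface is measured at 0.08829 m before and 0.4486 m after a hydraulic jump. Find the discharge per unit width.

q = 0.3230 m²/s

For a rectangular channel the momentum equation gives q² = ½·g·y₁·y₂·(y₁ + y₂) = ½×9.81×0.08829×0.4486×0.5369 = 0.1043.
q = √0.1043 = 0.3230 m²/s.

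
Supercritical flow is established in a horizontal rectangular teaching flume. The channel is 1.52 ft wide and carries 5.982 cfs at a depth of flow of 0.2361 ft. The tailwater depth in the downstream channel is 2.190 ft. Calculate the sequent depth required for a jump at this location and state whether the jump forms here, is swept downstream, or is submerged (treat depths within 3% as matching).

y₂ = 1.904 ft; the jump is submerged

q = Q/b = 5.982/1.52 = 3.936 ft²/s; V₁ = q/y₁ = 16.67 ft/s. Fr₁ = V₁/√(g·y₁) = 6.045.
From the momentum equation for a rectangular channel, y₂/y₁ = ½[√(1 + 8Fr₁²) − 1] = ½[√293.38 − 1] = 8.064.
y₂ = 8.064 × 0.2361 = 1.904 ft.
Tailwater y_tw = 2.190 ft: y_tw > y₂, so the jump is submerged.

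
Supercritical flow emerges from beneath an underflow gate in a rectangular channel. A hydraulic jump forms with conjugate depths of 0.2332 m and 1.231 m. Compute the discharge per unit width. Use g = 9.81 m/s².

q = 1.436 m²/s

For a rectangular channel the momentum equation gives q² = ½·g·y₁·y₂·(y₁ + y₂) = ½×9.81×0.2332×1.231×1.464 = 2.062.
q = √2.062 = 1.436 m²/s.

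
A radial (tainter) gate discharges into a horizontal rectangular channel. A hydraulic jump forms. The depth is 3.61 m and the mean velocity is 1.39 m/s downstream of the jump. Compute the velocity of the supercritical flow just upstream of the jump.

V₁ = 14.0 m/s

Fr₂ = V₂/√(g·y₂) = 1.39/√(9.81×3.61) = 0.234.
The Bélanger relation is symmetric: y₁/y₂ = ½[√(1 + 8Fr₂²) − 1] = ½[√1.436 − 1] = 0.0993.
y₁ = 0.0993 × 3.61 = 0.358 m.
V₁ = q/y₁ = 5.02/0.358 = 14.0 m/s.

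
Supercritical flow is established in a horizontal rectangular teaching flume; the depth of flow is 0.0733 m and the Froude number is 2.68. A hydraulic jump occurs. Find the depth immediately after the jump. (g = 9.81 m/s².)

Fr₁ = 2.68 (given).
Conjugate-depth relation: y₂/y₁ = ½[√(1 + 8Fr₁²) − 1] = ½[√58.46 − 1] = 3.32.
y₂ = 3.32 × 0.0733 = 0.244 m.

y₂ = 0.244 m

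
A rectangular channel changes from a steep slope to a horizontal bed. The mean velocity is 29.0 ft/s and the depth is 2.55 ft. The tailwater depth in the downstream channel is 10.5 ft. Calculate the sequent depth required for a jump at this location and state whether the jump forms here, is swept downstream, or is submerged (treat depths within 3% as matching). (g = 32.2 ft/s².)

y₂ = 10.3 ft; the jump forms here

Fr₁ = V₁/√(g·y₁) = 29.0/√(32.2×2.55) = 3.20.
Bélanger equation: y₂/y₁ = ½[√(1 + 8Fr₁²) − 1] = ½[√82.94 − 1] = 4.05.
y₂ = 4.05 × 2.55 = 10.3 ft.
Tailwater y_tw = 10.5 ft: y_tw ≈ y₂, so the jump forms here.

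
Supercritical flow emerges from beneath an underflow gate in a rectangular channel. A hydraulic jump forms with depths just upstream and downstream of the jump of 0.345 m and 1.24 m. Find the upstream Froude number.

Fr₁ = 2.87

For a rectangular channel the momentum equation gives q² = ½·g·y₁·y₂·(y₁ + y₂) = ½×9.81×0.345×1.24×1.58 = 3.33.
q = √3.33 = 1.82 m²/s.
V₁ = q/y₁ = 5.29 m/s; Fr₁ = V₁/√(g·y₁) = 2.87.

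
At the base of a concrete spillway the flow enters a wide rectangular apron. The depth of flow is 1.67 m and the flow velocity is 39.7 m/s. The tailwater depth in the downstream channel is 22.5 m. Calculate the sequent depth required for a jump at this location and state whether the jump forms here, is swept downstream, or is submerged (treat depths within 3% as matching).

y₂ = 22.3 m; the jump forms here

Fr₁ = V₁/√(g·y₁) = 39.7/√(9.81×1.67) = 9.81.
Sequent-depth ratio: y₂/y₁ = ½[√(1 + 8Fr₁²) − 1] = ½[√770.6 − 1] = 13.4.
y₂ = 13.4 × 1.67 = 22.3 m.
Tailwater y_tw = 22.5 m: y_tw ≈ y₂, so the jump forms here.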